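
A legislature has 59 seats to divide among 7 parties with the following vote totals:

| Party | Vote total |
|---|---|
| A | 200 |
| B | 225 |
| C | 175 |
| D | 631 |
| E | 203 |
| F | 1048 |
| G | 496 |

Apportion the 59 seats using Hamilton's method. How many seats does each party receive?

Total 2978; standard divisor 2978/59 ≈ 50.475.
Standard quotas: A 3.962, B 4.458, C 3.467, D 12.501, E 4.022, F 20.763, G 9.827.
Lower quotas: A 3, B 4, C 3, D 12, E 4, F 20, G 9 (sum 55, leaving 4 seats).
Remainders in descending order: A 0.962, G 0.827, F 0.763, D 0.501, C 0.467, B 0.458, E 0.022.
Largest remainders: A, G, F, D receive the extra seats.

A 4, B 4, C 3, D 13, E 4, F 21, G 10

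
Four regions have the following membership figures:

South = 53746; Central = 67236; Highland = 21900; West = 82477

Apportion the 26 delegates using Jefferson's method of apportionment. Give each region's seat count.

Standard divisor 225359/26 ≈ 8667.654; standard quotas: South 6.201, Central 7.757, Highland 2.527, West 9.515.
Rounding down gives 6, 7, 2, 9 = 24 seats, so the divisor must be adjusted.
With modified divisor 8000: modified quotas South 6.718, Central 8.405, Highland 2.737, West 10.310.
Rounding down: South 6, Central 8, Highland 2, West 10 (total 26).

South: 6; Central: 8; Highland: 2; West: 10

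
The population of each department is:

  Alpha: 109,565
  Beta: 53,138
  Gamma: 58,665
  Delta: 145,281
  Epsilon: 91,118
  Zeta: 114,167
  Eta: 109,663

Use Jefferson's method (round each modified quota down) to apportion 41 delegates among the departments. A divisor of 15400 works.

Alpha=7, Beta=3, Gamma=3, Delta=9, Epsilon=5, Zeta=7, Eta=7

With modified divisor 15400: modified quotas Alpha 7.115, Beta 3.451, Gamma 3.809, Delta 9.434, Epsilon 5.917, Zeta 7.413, Eta 7.121.
Rounding down: Alpha 7, Beta 3, Gamma 3, Delta 9, Epsilon 5, Zeta 7, Eta 7 (total 41).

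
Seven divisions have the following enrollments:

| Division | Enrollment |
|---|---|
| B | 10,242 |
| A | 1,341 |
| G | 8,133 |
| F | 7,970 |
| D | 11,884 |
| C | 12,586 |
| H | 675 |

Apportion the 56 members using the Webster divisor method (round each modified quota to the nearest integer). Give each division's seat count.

Standard divisor 52831/56 ≈ 943.411; standard quotas: B 10.856, A 1.421, G 8.621, F 8.448, D 12.597, C 13.341, H 0.715.
Rounding to the nearest integer gives B 11, A 1, G 9, F 8, D 13, C 13, H 1 — total 56, matching the house size, so no adjustment is needed.

B=11, A=1, G=9, F=8, D=13, C=13, H=1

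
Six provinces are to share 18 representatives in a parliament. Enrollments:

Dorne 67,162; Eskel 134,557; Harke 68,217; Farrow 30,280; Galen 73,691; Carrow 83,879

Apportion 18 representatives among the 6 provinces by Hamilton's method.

Standard divisor: 457786 ÷ 18 ≈ 25432.556.
Standard quotas: Dorne 2.6408, Eskel 5.2907, Harke 2.6823, Farrow 1.1906, Galen 2.8975, Carrow 3.2981.
Lower quotas: Dorne 2, Eskel 5, Harke 2, Farrow 1, Galen 2, Carrow 3 (sum 15, leaving 3 seats).
Remainders in descending order: Galen 0.8975, Harke 0.6823, Dorne 0.6408, Carrow 0.2981, Eskel 0.2907, Farrow 0.1906.
Largest remainders: Galen, Harke, Dorne receive the extra seats.

Dorne 3, Eskel 5, Harke 3, Farrow 1, Galen 3, Carrow 3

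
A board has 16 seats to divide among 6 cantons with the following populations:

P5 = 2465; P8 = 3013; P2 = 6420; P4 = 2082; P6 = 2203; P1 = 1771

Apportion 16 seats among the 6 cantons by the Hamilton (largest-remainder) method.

P5 2; P8 3; P2 6; P4 2; P6 2; P1 1

The standard divisor is 17954/16 ≈ 1122.125.
Standard quotas: P5 2.1967, P8 2.6851, P2 5.7213, P4 1.8554, P6 1.9632, P1 1.5783.
Lower quotas: P5 2, P8 2, P2 5, P4 1, P6 1, P1 1 (sum 12, leaving 4 seats).
Remainders in descending order: P6 0.9632, P4 0.8554, P2 0.7213, P8 0.6851, P1 0.5783, P5 0.1967.
Largest remainders: P6, P4, P2, P8 receive the extra seats.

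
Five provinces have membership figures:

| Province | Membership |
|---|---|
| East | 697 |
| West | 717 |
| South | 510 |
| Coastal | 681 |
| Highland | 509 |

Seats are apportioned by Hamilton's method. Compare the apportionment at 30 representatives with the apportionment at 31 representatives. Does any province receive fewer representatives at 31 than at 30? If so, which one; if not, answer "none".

none

At 30 seats: East 7, West 7, South 5, Coastal 6, Highland 5.
At 31 seats: East 7, West 7, South 5, Coastal 7, Highland 5.
No province's allocation decreased.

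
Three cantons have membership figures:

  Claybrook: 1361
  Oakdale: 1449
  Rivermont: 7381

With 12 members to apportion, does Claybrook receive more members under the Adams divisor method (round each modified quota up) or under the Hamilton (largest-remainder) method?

Adams: Claybrook 2, Oakdale 2, Rivermont 8.
Hamilton: Claybrook 1, Oakdale 2, Rivermont 9.
Claybrook gets 2 under Adams and 1 under Hamilton.

Adams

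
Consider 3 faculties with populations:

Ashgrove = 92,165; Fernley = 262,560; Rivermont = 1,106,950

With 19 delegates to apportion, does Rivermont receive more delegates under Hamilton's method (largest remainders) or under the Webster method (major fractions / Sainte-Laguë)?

Hamilton: Ashgrove 1, Fernley 4, Rivermont 14.
Webster: Ashgrove 1, Fernley 3, Rivermont 15.
Rivermont gets 14 under Hamilton and 15 under Webster.

Webster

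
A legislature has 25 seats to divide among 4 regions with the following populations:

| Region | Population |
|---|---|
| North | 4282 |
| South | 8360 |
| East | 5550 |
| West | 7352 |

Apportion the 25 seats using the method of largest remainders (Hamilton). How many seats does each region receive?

North 4, South 8, East 6, West 7

The standard divisor is 25544/25 ≈ 1021.76.
Standard quotas: North 4.1908, South 8.1820, East 5.4318, West 7.1954.
Lower quotas: North 4, South 8, East 5, West 7 (sum 24, leaving 1 seat).
Remainders in descending order: East 0.4318, West 0.1954, North 0.1908, South 0.1820.
Largest remainder: East receives the extra seat.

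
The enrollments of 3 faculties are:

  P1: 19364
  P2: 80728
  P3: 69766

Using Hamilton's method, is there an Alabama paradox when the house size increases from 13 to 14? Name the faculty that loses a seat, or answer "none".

At 13 seats: P1 2, P2 6, P3 5.
At 14 seats: P1 1, P2 7, P3 6.
P1 drops from 2 to 1.

P1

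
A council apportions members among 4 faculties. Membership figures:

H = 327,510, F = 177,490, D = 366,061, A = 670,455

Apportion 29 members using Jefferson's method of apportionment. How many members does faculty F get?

3

Standard divisor 1541516/29 ≈ 53155.724; standard quotas: H 6.161, F 3.339, D 6.887, A 12.613.
Rounding down gives 6, 3, 6, 12 = 27 seats, so the divisor must be adjusted.
With modified divisor 49700: modified quotas H 6.590, F 3.571, D 7.365, A 13.490.
Rounding down: H 6, F 3, D 7, A 13 (total 29).
F receives 3.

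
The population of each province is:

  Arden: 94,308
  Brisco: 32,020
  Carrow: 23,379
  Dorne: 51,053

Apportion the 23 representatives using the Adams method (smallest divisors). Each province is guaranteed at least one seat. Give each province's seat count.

Arden 10, Brisco 4, Carrow 3, Dorne 6

Standard divisor 200760/23 ≈ 8728.696; standard quotas: Arden 10.804, Brisco 3.668, Carrow 2.678, Dorne 5.849.
Rounding up gives 11, 4, 3, 6 = 24 seats, so the divisor must be adjusted.
With modified divisor 9800: modified quotas Arden 9.623, Brisco 3.267, Carrow 2.386, Dorne 5.209.
Rounding up: Arden 10, Brisco 4, Carrow 3, Dorne 6 (total 23).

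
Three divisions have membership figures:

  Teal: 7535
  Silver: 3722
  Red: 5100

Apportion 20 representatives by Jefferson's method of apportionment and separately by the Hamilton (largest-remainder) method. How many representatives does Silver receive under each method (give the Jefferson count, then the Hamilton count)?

4 and 5

Jefferson: Teal 10, Silver 4, Red 6.
Hamilton: Teal 9, Silver 5, Red 6.
Silver gets 4 under Jefferson and 5 under Hamilton.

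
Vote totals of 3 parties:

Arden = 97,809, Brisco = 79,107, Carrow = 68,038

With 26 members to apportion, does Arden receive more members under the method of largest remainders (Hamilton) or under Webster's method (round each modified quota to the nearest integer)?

Hamilton: Arden 10, Brisco 9, Carrow 7.
Webster: Arden 11, Brisco 8, Carrow 7.
Arden gets 10 under Hamilton and 11 under Webster.

Webster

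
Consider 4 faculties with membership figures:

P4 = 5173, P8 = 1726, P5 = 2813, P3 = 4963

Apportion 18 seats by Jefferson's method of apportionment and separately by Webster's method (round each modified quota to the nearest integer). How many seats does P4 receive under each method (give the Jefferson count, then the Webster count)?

Jefferson: P4 7, P8 2, P5 3, P3 6.
Webster: P4 6, P8 2, P5 4, P3 6.
P4 gets 7 under Jefferson and 6 under Webster.

7 and 6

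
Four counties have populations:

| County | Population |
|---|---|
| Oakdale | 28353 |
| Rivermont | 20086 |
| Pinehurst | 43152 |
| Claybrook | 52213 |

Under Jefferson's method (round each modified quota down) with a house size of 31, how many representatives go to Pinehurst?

Standard divisor 143804/31 ≈ 4638.839; standard quotas: Oakdale 6.112, Rivermont 4.330, Pinehurst 9.302, Claybrook 11.256.
Rounding down gives 6, 4, 9, 11 = 30 seats, so the divisor must be adjusted.
With modified divisor 4330: modified quotas Oakdale 6.548, Rivermont 4.639, Pinehurst 9.966, Claybrook 12.058.
Rounding down: Oakdale 6, Rivermont 4, Pinehurst 9, Claybrook 12 (total 31).
Pinehurst receives 9.

9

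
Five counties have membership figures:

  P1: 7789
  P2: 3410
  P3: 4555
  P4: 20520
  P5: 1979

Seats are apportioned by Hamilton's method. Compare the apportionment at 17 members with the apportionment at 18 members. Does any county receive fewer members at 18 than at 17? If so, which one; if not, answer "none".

At 17 seats: P1 3, P2 2, P3 2, P4 9, P5 1.
At 18 seats: P1 4, P2 1, P3 2, P4 10, P5 1.
P2 drops from 2 to 1.

P2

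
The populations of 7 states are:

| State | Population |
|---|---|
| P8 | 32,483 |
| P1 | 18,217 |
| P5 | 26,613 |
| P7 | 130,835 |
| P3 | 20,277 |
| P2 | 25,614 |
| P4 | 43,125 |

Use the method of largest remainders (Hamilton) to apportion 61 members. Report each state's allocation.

Total 297164; standard divisor 297164/61 ≈ 4871.541.
Standard quotas: P8 6.6679, P1 3.7395, P5 5.4630, P7 26.8570, P3 4.1623, P2 5.2579, P4 8.8524.
Lower quotas: P8 6, P1 3, P5 5, P7 26, P3 4, P2 5, P4 8 (sum 57, leaving 4 seats).
Remainders in descending order: P7 0.8570, P4 0.8524, P1 0.7395, P8 0.6679, P5 0.4630, P2 0.2579, P3 0.1623.
Largest remainders: P7, P4, P1, P8 receive the extra seats.

P8: 7, P1: 4, P5: 5, P7: 27, P3: 4, P2: 5, P4: 9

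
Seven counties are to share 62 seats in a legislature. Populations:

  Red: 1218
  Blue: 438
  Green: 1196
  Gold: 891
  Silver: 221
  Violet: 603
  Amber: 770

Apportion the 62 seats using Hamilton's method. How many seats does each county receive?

Red 14; Blue 5; Green 14; Gold 10; Silver 3; Violet 7; Amber 9

Total 5337; standard divisor 5337/62 ≈ 86.081.
Standard quotas: Red 14.150, Blue 5.088, Green 13.894, Gold 10.351, Silver 2.567, Violet 7.005, Amber 8.945.
Lower quotas: Red 14, Blue 5, Green 13, Gold 10, Silver 2, Violet 7, Amber 8 (sum 59, leaving 3 seats).
Remainders in descending order: Amber 0.945, Green 0.894, Silver 0.567, Gold 0.351, Red 0.150, Blue 0.088, Violet 0.005.
The surplus seats go to Amber, Green, Silver.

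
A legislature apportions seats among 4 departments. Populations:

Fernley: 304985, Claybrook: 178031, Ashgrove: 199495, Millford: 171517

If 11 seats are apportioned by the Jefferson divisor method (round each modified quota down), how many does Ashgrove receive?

3

Standard divisor 854028/11 ≈ 77638.909; standard quotas: Fernley 3.928, Claybrook 2.293, Ashgrove 2.570, Millford 2.209.
Rounding down gives 3, 2, 2, 2 = 9 seats, so the divisor must be adjusted.
With modified divisor 63700: modified quotas Fernley 4.788, Claybrook 2.795, Ashgrove 3.132, Millford 2.693.
Rounding down: Fernley 4, Claybrook 2, Ashgrove 3, Millford 2 (total 11).
Ashgrove receives 3.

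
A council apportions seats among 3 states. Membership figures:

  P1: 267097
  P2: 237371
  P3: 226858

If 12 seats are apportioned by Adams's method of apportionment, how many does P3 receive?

4

Standard divisor 731326/12 ≈ 60943.833; standard quotas: P1 4.383, P2 3.895, P3 3.722.
Rounding up gives 5, 4, 4 = 13 seats, so the divisor must be adjusted.
With modified divisor 71200: modified quotas P1 3.751, P2 3.334, P3 3.186.
Rounding up: P1 4, P2 4, P3 4 (total 12).
P3 receives 4.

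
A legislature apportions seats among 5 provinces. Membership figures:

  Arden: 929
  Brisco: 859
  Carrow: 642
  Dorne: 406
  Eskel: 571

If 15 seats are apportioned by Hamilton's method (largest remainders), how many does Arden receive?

Standard divisor: 3407 ÷ 15 ≈ 227.133.
Standard quotas: Arden 4.090, Brisco 3.782, Carrow 2.827, Dorne 1.787, Eskel 2.514.
Lower quotas: Arden 4, Brisco 3, Carrow 2, Dorne 1, Eskel 2 (sum 12, leaving 3 seats).
Remainders in descending order: Carrow 0.827, Dorne 0.787, Brisco 0.782, Eskel 0.514, Arden 0.090.
Largest remainders: Carrow, Dorne, Brisco receive the extra seats.
Arden receives 4.

4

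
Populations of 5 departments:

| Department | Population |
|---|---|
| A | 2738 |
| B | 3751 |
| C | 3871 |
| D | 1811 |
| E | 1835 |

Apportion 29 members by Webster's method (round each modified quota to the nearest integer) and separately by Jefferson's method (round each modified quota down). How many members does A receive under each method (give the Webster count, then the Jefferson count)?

5 and 6

Webster: A 5, B 8, C 8, D 4, E 4.
Jefferson: A 6, B 8, C 8, D 3, E 4.
A gets 5 under Webster and 6 under Jefferson.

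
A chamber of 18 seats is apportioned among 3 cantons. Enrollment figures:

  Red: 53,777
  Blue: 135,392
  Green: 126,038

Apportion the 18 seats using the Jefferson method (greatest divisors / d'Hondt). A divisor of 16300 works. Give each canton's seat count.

With modified divisor 16300: modified quotas Red 3.299, Blue 8.306, Green 7.732.
Rounding down: Red 3, Blue 8, Green 7 (total 18).

Red: 3; Blue: 8; Green: 7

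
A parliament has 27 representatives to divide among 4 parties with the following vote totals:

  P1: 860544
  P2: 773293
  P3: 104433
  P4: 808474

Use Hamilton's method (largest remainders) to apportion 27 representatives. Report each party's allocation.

P1 9, P2 8, P3 1, P4 9

Standard divisor: 2546744 ÷ 27 ≈ 94323.852.
Standard quotas: P1 9.1233, P2 8.1983, P3 1.1072, P4 8.5713.
Lower quotas: P1 9, P2 8, P3 1, P4 8 (sum 26, leaving 1 seat).
Remainders in descending order: P4 0.5713, P2 0.1983, P1 0.1233, P3 0.1072.
The surplus seat goes to P4.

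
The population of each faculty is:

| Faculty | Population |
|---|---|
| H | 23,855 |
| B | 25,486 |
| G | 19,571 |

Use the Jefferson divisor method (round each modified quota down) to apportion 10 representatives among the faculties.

H: 3; B: 4; G: 3

Standard divisor 68912/10 ≈ 6891.2; standard quotas: H 3.462, B 3.698, G 2.840.
Rounding down gives 3, 3, 2 = 8 seats, so the divisor must be adjusted.
With modified divisor 6200: modified quotas H 3.848, B 4.111, G 3.157.
Rounding down: H 3, B 4, G 3 (total 10).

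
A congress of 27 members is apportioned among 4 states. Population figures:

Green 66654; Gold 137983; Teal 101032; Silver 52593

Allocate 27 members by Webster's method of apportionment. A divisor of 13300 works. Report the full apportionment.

Green 5, Gold 10, Teal 8, Silver 4

With modified divisor 13300: modified quotas Green 5.012, Gold 10.375, Teal 7.596, Silver 3.954.
Rounding to the nearest integer: Green 5, Gold 10, Teal 8, Silver 4 (total 27).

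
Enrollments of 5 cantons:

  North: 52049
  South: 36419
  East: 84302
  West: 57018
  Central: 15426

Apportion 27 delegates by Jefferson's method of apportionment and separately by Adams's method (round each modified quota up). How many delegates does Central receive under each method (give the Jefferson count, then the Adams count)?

Jefferson: North 6, South 4, East 10, West 6, Central 1.
Adams: North 6, South 4, East 9, West 6, Central 2.
Central gets 1 under Jefferson and 2 under Adams.

1 and 2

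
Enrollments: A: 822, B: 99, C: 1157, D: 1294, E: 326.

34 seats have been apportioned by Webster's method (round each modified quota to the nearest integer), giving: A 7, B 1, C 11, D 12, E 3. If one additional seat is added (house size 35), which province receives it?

A

Priority for the next seat is population ÷ (current seats + 0.5).
Priorities: A 109.600, B 66.000, C 100.609, D 103.520, E 93.143.
Highest priority: A.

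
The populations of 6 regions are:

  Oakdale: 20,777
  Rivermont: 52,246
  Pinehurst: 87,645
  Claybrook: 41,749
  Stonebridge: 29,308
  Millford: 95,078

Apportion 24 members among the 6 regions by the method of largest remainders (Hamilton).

The standard divisor is 326803/24 ≈ 13616.792.
Standard quotas: Oakdale 1.5258, Rivermont 3.8369, Pinehurst 6.4365, Claybrook 3.0660, Stonebridge 2.1523, Millford 6.9824.
Lower quotas: Oakdale 1, Rivermont 3, Pinehurst 6, Claybrook 3, Stonebridge 2, Millford 6 (sum 21, leaving 3 seats).
Remainders in descending order: Millford 0.9824, Rivermont 0.8369, Oakdale 0.5258, Pinehurst 0.4365, Stonebridge 0.1523, Claybrook 0.0660.
The surplus seats go to Millford, Rivermont, Oakdale.

Oakdale 2, Rivermont 4, Pinehurst 6, Claybrook 3, Stonebridge 2, Millford 7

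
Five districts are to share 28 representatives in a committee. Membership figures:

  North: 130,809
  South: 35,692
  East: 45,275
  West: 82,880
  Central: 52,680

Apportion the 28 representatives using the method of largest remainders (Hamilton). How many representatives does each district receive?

The standard divisor is 347336/28 ≈ 12404.857.
Standard quotas: North 10.5450, South 2.8773, East 3.6498, West 6.6813, Central 4.2467.
Lower quotas: North 10, South 2, East 3, West 6, Central 4 (sum 25, leaving 3 seats).
Remainders in descending order: South 0.8773, West 0.6813, East 0.6498, North 0.5450, Central 0.2467.
The surplus seats go to South, West, East.

North=10, South=3, East=4, West=7, Central=4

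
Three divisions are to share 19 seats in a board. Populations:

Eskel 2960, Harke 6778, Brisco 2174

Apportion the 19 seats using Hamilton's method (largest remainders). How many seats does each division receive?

Eskel 5, Harke 11, Brisco 3

Standard divisor: 11912 ÷ 19 ≈ 626.947.
Standard quotas: Eskel 4.7213, Harke 10.8111, Brisco 3.4676.
Lower quotas: Eskel 4, Harke 10, Brisco 3 (sum 17, leaving 2 seats).
Remainders in descending order: Harke 0.8111, Eskel 0.7213, Brisco 0.4676.
The surplus seats go to Harke, Eskel.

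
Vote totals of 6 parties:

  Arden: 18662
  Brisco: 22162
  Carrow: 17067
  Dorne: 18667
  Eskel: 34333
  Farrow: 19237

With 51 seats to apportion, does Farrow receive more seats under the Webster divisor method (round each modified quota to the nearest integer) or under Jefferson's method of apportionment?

Webster: Arden 7, Brisco 9, Carrow 7, Dorne 7, Eskel 13, Farrow 8.
Jefferson: Arden 7, Brisco 9, Carrow 7, Dorne 7, Eskel 14, Farrow 7.
Farrow gets 8 under Webster and 7 under Jefferson.

Webster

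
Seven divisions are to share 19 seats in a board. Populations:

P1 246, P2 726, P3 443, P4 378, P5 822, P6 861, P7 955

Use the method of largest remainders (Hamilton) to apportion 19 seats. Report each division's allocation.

P1 1, P2 3, P3 2, P4 2, P5 3, P6 4, P7 4

Standard divisor: 4431 ÷ 19 ≈ 233.211.
Standard quotas: P1 1.055, P2 3.113, P3 1.900, P4 1.621, P5 3.525, P6 3.692, P7 4.095.
Lower quotas: P1 1, P2 3, P3 1, P4 1, P5 3, P6 3, P7 4 (sum 16, leaving 3 seats).
Remainders in descending order: P3 0.900, P6 0.692, P4 0.621, P5 0.525, P2 0.113, P7 0.095, P1 0.055.
The surplus seats go to P3, P6, P4.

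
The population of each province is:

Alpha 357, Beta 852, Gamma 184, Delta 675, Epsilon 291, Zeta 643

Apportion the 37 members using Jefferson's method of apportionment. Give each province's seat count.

Standard divisor 3002/37 ≈ 81.135; standard quotas: Alpha 4.400, Beta 10.501, Gamma 2.268, Delta 8.319, Epsilon 3.587, Zeta 7.925.
Rounding down gives 4, 10, 2, 8, 3, 7 = 34 seats, so the divisor must be adjusted.
With modified divisor 74: modified quotas Alpha 4.824, Beta 11.514, Gamma 2.486, Delta 9.122, Epsilon 3.932, Zeta 8.689.
Rounding down: Alpha 4, Beta 11, Gamma 2, Delta 9, Epsilon 3, Zeta 8 (total 37).

Alpha 4, Beta 11, Gamma 2, Delta 9, Epsilon 3, Zeta 8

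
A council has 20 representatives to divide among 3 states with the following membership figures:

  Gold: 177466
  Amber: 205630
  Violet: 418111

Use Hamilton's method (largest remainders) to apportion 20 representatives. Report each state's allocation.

Gold=4; Amber=5; Violet=11

Standard divisor: 801207 ÷ 20 ≈ 40060.35.
Standard quotas: Gold 4.4300, Amber 5.1330, Violet 10.4370.
Lower quotas: Gold 4, Amber 5, Violet 10 (sum 19, leaving 1 seat).
Remainders in descending order: Violet 0.4370, Gold 0.4300, Amber 0.1330.
The surplus seat goes to Violet.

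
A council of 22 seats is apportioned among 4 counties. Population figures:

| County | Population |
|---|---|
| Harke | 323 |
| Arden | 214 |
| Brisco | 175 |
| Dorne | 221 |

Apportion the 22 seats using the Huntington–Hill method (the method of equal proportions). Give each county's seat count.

With divisor 42: modified quotas Harke 7.690, Arden 5.095, Brisco 4.167, Dorne 5.262.
Geometric-mean thresholds: Harke √(7·8)=7.483, Arden √(5·6)=5.477, Brisco √(4·5)=4.472, Dorne √(5·6)=5.477.
Each quota rounded against its threshold gives Harke 8, Arden 5, Brisco 4, Dorne 5 (total 22).

Harke 8; Arden 5; Brisco 4; Dorne 5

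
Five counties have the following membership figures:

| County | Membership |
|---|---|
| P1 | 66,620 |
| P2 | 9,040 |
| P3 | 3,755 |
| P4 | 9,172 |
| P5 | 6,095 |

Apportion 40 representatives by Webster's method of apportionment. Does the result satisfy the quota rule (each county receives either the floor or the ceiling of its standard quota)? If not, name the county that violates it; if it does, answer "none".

Standard quotas: P1 28.145, P2 3.819, P3 1.586, P4 3.875, P5 2.575.
Webster allocation: P1 27, P2 4, P3 2, P4 4, P5 3.
P1 has quota 28.145 (lower 28, upper 29) but receives 27 — outside the quota interval.

P1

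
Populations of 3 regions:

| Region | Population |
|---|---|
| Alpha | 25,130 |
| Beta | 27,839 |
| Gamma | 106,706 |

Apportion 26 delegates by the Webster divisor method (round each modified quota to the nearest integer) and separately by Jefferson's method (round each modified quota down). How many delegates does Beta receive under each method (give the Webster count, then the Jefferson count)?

Webster: Alpha 4, Beta 5, Gamma 17.
Jefferson: Alpha 4, Beta 4, Gamma 18.
Beta gets 5 under Webster and 4 under Jefferson.

5 and 4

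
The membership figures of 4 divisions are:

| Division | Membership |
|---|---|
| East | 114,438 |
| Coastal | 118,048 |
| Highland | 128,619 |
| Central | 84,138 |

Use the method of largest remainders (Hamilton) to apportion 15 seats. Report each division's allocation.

Total 445243; standard divisor 445243/15 ≈ 29682.867.
Standard quotas: East 3.8554, Coastal 3.9770, Highland 4.3331, Central 2.8346.
Lower quotas: East 3, Coastal 3, Highland 4, Central 2 (sum 12, leaving 3 seats).
Remainders in descending order: Coastal 0.9770, East 0.8554, Central 0.8346, Highland 0.3331.
Largest remainders: Coastal, East, Central receive the extra seats.

East 4, Coastal 4, Highland 4, Central 3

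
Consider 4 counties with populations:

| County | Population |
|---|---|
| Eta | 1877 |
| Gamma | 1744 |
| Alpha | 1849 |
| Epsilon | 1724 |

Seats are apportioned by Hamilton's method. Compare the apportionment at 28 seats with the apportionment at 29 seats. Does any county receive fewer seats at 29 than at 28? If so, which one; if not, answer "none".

At 28 seats: Eta 7, Gamma 7, Alpha 7, Epsilon 7.
At 29 seats: Eta 8, Gamma 7, Alpha 7, Epsilon 7.
No county's allocation decreased.

none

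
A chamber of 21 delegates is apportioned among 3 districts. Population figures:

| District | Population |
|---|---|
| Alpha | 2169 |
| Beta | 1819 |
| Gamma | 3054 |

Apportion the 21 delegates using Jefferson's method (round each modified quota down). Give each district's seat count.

Alpha=7, Beta=5, Gamma=9

Standard divisor 7042/21 ≈ 335.333; standard quotas: Alpha 6.468, Beta 5.424, Gamma 9.107.
Rounding down gives 6, 5, 9 = 20 seats, so the divisor must be adjusted.
With modified divisor 308: modified quotas Alpha 7.042, Beta 5.906, Gamma 9.916.
Rounding down: Alpha 7, Beta 5, Gamma 9 (total 21).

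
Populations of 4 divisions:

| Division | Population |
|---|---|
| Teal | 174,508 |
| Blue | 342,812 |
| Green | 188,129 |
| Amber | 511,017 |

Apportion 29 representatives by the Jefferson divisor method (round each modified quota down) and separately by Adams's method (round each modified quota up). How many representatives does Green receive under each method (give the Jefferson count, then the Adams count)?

Jefferson: Teal 4, Blue 8, Green 4, Amber 13.
Adams: Teal 4, Blue 8, Green 5, Amber 12.
Green gets 4 under Jefferson and 5 under Adams.

4 and 5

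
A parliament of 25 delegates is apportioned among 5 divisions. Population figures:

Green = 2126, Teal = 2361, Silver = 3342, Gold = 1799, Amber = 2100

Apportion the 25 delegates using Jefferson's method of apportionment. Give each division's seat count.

Standard divisor 11728/25 ≈ 469.12; standard quotas: Green 4.532, Teal 5.033, Silver 7.124, Gold 3.835, Amber 4.476.
Rounding down gives 4, 5, 7, 3, 4 = 23 seats, so the divisor must be adjusted.
With modified divisor 423: modified quotas Green 5.026, Teal 5.582, Silver 7.901, Gold 4.253, Amber 4.965.
Rounding down: Green 5, Teal 5, Silver 7, Gold 4, Amber 4 (total 25).

Green 5, Teal 5, Silver 7, Gold 4, Amber 4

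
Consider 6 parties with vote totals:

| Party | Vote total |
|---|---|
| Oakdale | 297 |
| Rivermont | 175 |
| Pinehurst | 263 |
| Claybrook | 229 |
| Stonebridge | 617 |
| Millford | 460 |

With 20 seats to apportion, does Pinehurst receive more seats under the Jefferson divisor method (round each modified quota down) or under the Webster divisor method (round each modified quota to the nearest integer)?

Webster

Jefferson: Oakdale 3, Rivermont 1, Pinehurst 2, Claybrook 2, Stonebridge 7, Millford 5.
Webster: Oakdale 3, Rivermont 2, Pinehurst 3, Claybrook 2, Stonebridge 6, Millford 4.
Pinehurst gets 2 under Jefferson and 3 under Webster.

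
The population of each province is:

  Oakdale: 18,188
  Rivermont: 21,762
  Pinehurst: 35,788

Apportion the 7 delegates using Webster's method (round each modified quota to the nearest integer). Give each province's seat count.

Oakdale 2; Rivermont 2; Pinehurst 3

Standard divisor 75738/7 ≈ 10819.714; standard quotas: Oakdale 1.681, Rivermont 2.011, Pinehurst 3.308.
Rounding to the nearest integer gives Oakdale 2, Rivermont 2, Pinehurst 3 — total 7, matching the house size, so no adjustment is needed.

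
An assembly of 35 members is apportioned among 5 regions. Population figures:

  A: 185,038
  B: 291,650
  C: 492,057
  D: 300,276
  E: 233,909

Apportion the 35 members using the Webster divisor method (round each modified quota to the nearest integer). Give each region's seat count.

Standard divisor 1502930/35 ≈ 42940.857; standard quotas: A 4.309, B 6.792, C 11.459, D 6.993, E 5.447.
Rounding to the nearest integer gives 4, 7, 11, 7, 5 = 34 seats, so the divisor must be adjusted.
With modified divisor 42700: modified quotas A 4.333, B 6.830, C 11.524, D 7.032, E 5.478.
Rounding to the nearest integer: A 4, B 7, C 12, D 7, E 5 (total 35).

A 4, B 7, C 12, D 7, E 5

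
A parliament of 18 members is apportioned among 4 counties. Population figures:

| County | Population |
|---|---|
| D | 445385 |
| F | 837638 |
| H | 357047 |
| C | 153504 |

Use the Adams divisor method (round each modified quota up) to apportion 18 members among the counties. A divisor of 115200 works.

D 4, F 8, H 4, C 2

With modified divisor 115200: modified quotas D 3.866, F 7.271, H 3.099, C 1.333.
Rounding up: D 4, F 8, H 4, C 2 (total 18).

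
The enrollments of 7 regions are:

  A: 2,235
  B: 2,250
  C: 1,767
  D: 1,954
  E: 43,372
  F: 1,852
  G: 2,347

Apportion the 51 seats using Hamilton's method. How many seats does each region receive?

A 2, B 2, C 1, D 2, E 40, F 2, G 2

Standard divisor: 55777 ÷ 51 ≈ 1093.667.
Standard quotas: A 2.0436, B 2.0573, C 1.6157, D 1.7867, E 39.6574, F 1.6934, G 2.1460.
Lower quotas: A 2, B 2, C 1, D 1, E 39, F 1, G 2 (sum 48, leaving 3 seats).
Remainders in descending order: D 0.7867, F 0.6934, E 0.6574, C 0.6157, G 0.1460, B 0.0573, A 0.0436.
The surplus seats go to D, F, E.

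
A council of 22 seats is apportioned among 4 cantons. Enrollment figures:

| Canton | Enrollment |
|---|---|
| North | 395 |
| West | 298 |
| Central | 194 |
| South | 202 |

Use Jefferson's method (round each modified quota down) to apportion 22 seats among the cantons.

North 8; West 6; Central 4; South 4

Standard divisor 1089/22 ≈ 49.5; standard quotas: North 7.980, West 6.020, Central 3.919, South 4.081.
Rounding down gives 7, 6, 3, 4 = 20 seats, so the divisor must be adjusted.
With modified divisor 46: modified quotas North 8.587, West 6.478, Central 4.217, South 4.391.
Rounding down: North 8, West 6, Central 4, South 4 (total 22).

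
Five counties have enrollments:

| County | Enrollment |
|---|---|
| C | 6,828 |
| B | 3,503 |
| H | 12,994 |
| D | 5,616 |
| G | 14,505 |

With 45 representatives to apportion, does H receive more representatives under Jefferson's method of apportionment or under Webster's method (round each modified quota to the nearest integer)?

Jefferson: C 7, B 3, H 14, D 6, G 15.
Webster: C 7, B 4, H 13, D 6, G 15.
H gets 14 under Jefferson and 13 under Webster.

Jefferson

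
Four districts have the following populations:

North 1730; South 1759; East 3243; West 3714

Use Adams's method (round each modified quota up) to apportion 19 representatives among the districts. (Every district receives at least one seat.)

North 3, South 3, East 6, West 7

Standard divisor 10446/19 ≈ 549.789; standard quotas: North 3.147, South 3.199, East 5.899, West 6.755.
Rounding up gives 4, 4, 6, 7 = 21 seats, so the divisor must be adjusted.
With modified divisor 600: modified quotas North 2.883, South 2.932, East 5.405, West 6.190.
Rounding up: North 3, South 3, East 6, West 7 (total 19).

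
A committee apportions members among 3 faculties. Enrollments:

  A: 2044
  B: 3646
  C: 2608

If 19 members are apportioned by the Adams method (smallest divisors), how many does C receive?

Standard divisor 8298/19 ≈ 436.737; standard quotas: A 4.680, B 8.348, C 5.972.
Rounding up gives 5, 9, 6 = 20 seats, so the divisor must be adjusted.
With modified divisor 500: modified quotas A 4.088, B 7.292, C 5.216.
Rounding up: A 5, B 8, C 6 (total 19).
C receives 6.

6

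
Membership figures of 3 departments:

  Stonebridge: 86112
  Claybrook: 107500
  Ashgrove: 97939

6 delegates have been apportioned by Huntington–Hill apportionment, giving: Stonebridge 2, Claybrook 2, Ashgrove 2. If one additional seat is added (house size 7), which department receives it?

Priority for the next seat is population ÷ (√(s·(s+1))).
Priorities: Stonebridge 35155.077, Claybrook 43886.691, Ashgrove 39983.429.
Highest priority: Claybrook.

Claybrook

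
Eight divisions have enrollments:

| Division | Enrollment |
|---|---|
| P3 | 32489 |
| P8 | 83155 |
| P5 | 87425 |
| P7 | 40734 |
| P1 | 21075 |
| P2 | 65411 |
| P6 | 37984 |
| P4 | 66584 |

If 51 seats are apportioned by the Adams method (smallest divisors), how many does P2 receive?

Standard divisor 434857/51 ≈ 8526.608; standard quotas: P3 3.810, P8 9.752, P5 10.253, P7 4.777, P1 2.472, P2 7.671, P6 4.455, P4 7.809.
Rounding up gives 4, 10, 11, 5, 3, 8, 5, 8 = 54 seats, so the divisor must be adjusted.
With modified divisor 9400: modified quotas P3 3.456, P8 8.846, P5 9.301, P7 4.333, P1 2.242, P2 6.959, P6 4.041, P4 7.083.
Rounding up: P3 4, P8 9, P5 10, P7 5, P1 3, P2 7, P6 5, P4 8 (total 51).
P2 receives 7.

7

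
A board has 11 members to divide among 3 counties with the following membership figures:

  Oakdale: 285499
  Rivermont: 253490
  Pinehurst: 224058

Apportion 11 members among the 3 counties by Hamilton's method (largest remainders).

Oakdale 4, Rivermont 4, Pinehurst 3

Standard divisor: 763047 ÷ 11 ≈ 69367.909.
Standard quotas: Oakdale 4.1157, Rivermont 3.6543, Pinehurst 3.2300.
Lower quotas: Oakdale 4, Rivermont 3, Pinehurst 3 (sum 10, leaving 1 seat).
Remainders in descending order: Rivermont 0.6543, Pinehurst 0.2300, Oakdale 0.1157.
The surplus seat goes to Rivermont.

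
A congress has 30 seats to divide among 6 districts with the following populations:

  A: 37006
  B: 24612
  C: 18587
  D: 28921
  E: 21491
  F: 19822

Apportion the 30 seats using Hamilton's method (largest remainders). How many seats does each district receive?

Standard divisor: 150439 ÷ 30 ≈ 5014.633.
Standard quotas: A 7.3796, B 4.9080, C 3.7066, D 5.7673, E 4.2857, F 3.9528.
Lower quotas: A 7, B 4, C 3, D 5, E 4, F 3 (sum 26, leaving 4 seats).
Remainders in descending order: F 0.9528, B 0.9080, D 0.7673, C 0.7066, A 0.3796, E 0.2857.
Largest remainders: F, B, D, C receive the extra seats.

A: 7, B: 5, C: 4, D: 6, E: 4, F: 4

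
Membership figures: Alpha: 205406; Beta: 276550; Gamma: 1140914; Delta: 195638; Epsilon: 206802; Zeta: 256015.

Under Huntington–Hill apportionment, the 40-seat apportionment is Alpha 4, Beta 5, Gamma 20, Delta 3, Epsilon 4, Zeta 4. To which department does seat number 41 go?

Zeta

Priority for the next seat is population ÷ (√(s·(s+1))).
Priorities: Alpha 45930.178, Beta 50490.891, Gamma 55670.903, Delta 56475.826, Epsilon 46242.333, Zeta 57246.694.
Highest priority: Zeta.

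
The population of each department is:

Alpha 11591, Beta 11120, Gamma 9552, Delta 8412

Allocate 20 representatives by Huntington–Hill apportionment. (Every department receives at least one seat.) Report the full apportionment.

With divisor 2073: modified quotas Alpha 5.591, Beta 5.364, Gamma 4.608, Delta 4.058.
Geometric-mean thresholds: Alpha √(5·6)=5.477, Beta √(5·6)=5.477, Gamma √(4·5)=4.472, Delta √(4·5)=4.472.
Each quota rounded against its threshold gives Alpha 6, Beta 5, Gamma 5, Delta 4 (total 20).

Alpha=6; Beta=5; Gamma=5; Delta=4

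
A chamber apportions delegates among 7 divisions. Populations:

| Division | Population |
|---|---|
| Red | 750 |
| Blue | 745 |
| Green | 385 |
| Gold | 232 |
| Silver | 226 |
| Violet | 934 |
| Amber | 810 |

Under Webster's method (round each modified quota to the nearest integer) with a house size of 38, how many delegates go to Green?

Standard divisor 4082/38 ≈ 107.421; standard quotas: Red 6.982, Blue 6.935, Green 3.584, Gold 2.160, Silver 2.104, Violet 8.695, Amber 7.540.
Rounding to the nearest integer gives 7, 7, 4, 2, 2, 9, 8 = 39 seats, so the divisor must be adjusted.
With modified divisor 109: modified quotas Red 6.881, Blue 6.835, Green 3.532, Gold 2.128, Silver 2.073, Violet 8.569, Amber 7.431.
Rounding to the nearest integer: Red 7, Blue 7, Green 4, Gold 2, Silver 2, Violet 9, Amber 7 (total 38).
Green receives 4.

4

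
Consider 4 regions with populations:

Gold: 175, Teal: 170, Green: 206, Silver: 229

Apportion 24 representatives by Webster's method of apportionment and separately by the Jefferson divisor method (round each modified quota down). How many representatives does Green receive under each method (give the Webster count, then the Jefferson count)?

6 and 7

Webster: Gold 6, Teal 5, Green 6, Silver 7.
Jefferson: Gold 5, Teal 5, Green 7, Silver 7.
Green gets 6 under Webster and 7 under Jefferson.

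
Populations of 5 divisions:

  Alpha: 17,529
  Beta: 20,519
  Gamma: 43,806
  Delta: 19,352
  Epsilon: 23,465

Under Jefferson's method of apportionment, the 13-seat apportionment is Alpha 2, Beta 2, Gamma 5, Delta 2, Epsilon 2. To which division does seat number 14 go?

Epsilon

Priority for the next seat is population ÷ (current seats + 1).
Priorities: Alpha 5843.000, Beta 6839.667, Gamma 7301.000, Delta 6450.667, Epsilon 7821.667.
Highest priority: Epsilon.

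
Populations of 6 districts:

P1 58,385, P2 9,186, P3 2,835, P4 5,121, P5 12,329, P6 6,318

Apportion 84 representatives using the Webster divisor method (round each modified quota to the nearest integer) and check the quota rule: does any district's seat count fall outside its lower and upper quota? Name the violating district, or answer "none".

P1

Standard quotas: P1 52.077, P2 8.194, P3 2.529, P4 4.568, P5 10.997, P6 5.635.
Webster allocation: P1 51, P2 8, P3 3, P4 5, P5 11, P6 6.
P1 has quota 52.077 (lower 52, upper 53) but receives 51 — outside the quota interval.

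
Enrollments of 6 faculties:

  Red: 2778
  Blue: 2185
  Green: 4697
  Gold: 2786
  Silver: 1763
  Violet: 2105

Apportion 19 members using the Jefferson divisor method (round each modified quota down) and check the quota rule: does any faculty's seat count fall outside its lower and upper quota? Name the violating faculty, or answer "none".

Standard quotas: Red 3.235, Blue 2.545, Green 5.470, Gold 3.245, Silver 2.053, Violet 2.452.
Jefferson allocation: Red 3, Blue 3, Green 6, Gold 3, Silver 2, Violet 2.
Every allocation lies between the lower and upper quota.

none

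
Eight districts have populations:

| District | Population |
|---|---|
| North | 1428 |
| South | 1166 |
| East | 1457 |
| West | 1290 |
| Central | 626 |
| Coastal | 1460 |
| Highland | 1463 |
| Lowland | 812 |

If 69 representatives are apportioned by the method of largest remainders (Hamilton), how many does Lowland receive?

Standard divisor: 9702 ÷ 69 ≈ 140.609.
Standard quotas: North 10.156, South 8.293, East 10.362, West 9.174, Central 4.452, Coastal 10.383, Highland 10.405, Lowland 5.775.
Lower quotas: North 10, South 8, East 10, West 9, Central 4, Coastal 10, Highland 10, Lowland 5 (sum 66, leaving 3 seats).
Remainders in descending order: Lowland 0.775, Central 0.452, Highland 0.405, Coastal 0.383, East 0.362, South 0.293, West 0.174, North 0.156.
Largest remainders: Lowland, Central, Highland receive the extra seats.
Lowland receives 6.

6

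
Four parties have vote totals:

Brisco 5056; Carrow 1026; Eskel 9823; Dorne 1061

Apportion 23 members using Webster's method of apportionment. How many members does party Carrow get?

Standard divisor 16966/23 ≈ 737.652; standard quotas: Brisco 6.854, Carrow 1.391, Eskel 13.317, Dorne 1.438.
Rounding to the nearest integer gives 7, 1, 13, 1 = 22 seats, so the divisor must be adjusted.
With modified divisor 720: modified quotas Brisco 7.022, Carrow 1.425, Eskel 13.643, Dorne 1.474.
Rounding to the nearest integer: Brisco 7, Carrow 1, Eskel 14, Dorne 1 (total 23).
Carrow receives 1.

1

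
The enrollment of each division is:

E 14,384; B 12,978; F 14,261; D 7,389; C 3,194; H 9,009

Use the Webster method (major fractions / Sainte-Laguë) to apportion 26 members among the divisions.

E 6; B 6; F 6; D 3; C 1; H 4

Standard divisor 61215/26 ≈ 2354.423; standard quotas: E 6.109, B 5.512, F 6.057, D 3.138, C 1.357, H 3.826.
Rounding to the nearest integer gives E 6, B 6, F 6, D 3, C 1, H 4 — total 26, matching the house size, so no adjustment is needed.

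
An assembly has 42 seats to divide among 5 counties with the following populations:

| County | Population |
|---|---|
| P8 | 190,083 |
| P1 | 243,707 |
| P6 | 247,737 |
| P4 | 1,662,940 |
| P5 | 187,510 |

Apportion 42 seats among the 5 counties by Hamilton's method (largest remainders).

Total 2531977; standard divisor 2531977/42 ≈ 60285.167.
Standard quotas: P8 3.1531, P1 4.0426, P6 4.1094, P4 27.5846, P5 3.1104.
Lower quotas: P8 3, P1 4, P6 4, P4 27, P5 3 (sum 41, leaving 1 seat).
Remainders in descending order: P4 0.5846, P8 0.1531, P5 0.1104, P6 0.1094, P1 0.0426.
The surplus seat goes to P4.

P8 3; P1 4; P6 4; P4 28; P5 3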